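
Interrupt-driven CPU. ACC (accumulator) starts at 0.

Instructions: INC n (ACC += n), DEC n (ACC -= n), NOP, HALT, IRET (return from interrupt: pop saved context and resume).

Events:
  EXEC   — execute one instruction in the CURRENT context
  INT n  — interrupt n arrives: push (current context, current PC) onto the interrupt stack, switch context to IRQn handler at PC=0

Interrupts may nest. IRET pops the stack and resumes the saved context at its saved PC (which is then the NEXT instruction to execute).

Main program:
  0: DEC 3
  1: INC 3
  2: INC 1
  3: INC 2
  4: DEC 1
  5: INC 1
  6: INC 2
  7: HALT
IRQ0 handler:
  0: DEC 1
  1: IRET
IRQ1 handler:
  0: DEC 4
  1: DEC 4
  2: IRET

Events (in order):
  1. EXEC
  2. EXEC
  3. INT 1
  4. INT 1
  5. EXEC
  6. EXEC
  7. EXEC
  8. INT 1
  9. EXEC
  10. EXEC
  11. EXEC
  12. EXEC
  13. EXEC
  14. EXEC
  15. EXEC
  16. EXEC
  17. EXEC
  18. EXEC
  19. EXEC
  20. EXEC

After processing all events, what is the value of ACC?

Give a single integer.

Answer: -19

Derivation:
Event 1 (EXEC): [MAIN] PC=0: DEC 3 -> ACC=-3
Event 2 (EXEC): [MAIN] PC=1: INC 3 -> ACC=0
Event 3 (INT 1): INT 1 arrives: push (MAIN, PC=2), enter IRQ1 at PC=0 (depth now 1)
Event 4 (INT 1): INT 1 arrives: push (IRQ1, PC=0), enter IRQ1 at PC=0 (depth now 2)
Event 5 (EXEC): [IRQ1] PC=0: DEC 4 -> ACC=-4
Event 6 (EXEC): [IRQ1] PC=1: DEC 4 -> ACC=-8
Event 7 (EXEC): [IRQ1] PC=2: IRET -> resume IRQ1 at PC=0 (depth now 1)
Event 8 (INT 1): INT 1 arrives: push (IRQ1, PC=0), enter IRQ1 at PC=0 (depth now 2)
Event 9 (EXEC): [IRQ1] PC=0: DEC 4 -> ACC=-12
Event 10 (EXEC): [IRQ1] PC=1: DEC 4 -> ACC=-16
Event 11 (EXEC): [IRQ1] PC=2: IRET -> resume IRQ1 at PC=0 (depth now 1)
Event 12 (EXEC): [IRQ1] PC=0: DEC 4 -> ACC=-20
Event 13 (EXEC): [IRQ1] PC=1: DEC 4 -> ACC=-24
Event 14 (EXEC): [IRQ1] PC=2: IRET -> resume MAIN at PC=2 (depth now 0)
Event 15 (EXEC): [MAIN] PC=2: INC 1 -> ACC=-23
Event 16 (EXEC): [MAIN] PC=3: INC 2 -> ACC=-21
Event 17 (EXEC): [MAIN] PC=4: DEC 1 -> ACC=-22
Event 18 (EXEC): [MAIN] PC=5: INC 1 -> ACC=-21
Event 19 (EXEC): [MAIN] PC=6: INC 2 -> ACC=-19
Event 20 (EXEC): [MAIN] PC=7: HALT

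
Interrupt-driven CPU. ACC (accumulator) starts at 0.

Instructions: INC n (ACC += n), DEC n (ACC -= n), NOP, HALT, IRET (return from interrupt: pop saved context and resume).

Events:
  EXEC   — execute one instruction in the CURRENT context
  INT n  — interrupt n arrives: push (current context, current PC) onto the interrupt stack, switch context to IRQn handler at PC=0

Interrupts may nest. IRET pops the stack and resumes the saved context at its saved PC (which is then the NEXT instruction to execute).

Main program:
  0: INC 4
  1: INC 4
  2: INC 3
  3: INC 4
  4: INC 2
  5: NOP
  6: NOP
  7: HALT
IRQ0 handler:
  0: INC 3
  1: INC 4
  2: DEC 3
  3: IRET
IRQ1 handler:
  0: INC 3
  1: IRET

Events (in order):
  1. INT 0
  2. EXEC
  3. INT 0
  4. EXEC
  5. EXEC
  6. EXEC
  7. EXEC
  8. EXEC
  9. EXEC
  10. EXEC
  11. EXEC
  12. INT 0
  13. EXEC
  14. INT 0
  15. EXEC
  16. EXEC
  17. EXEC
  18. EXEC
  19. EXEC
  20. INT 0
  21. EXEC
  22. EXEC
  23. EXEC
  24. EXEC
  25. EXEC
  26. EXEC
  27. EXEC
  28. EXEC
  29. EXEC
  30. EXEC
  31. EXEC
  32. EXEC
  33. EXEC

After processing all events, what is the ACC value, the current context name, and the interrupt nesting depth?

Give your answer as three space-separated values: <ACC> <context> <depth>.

Answer: 37 MAIN 0

Derivation:
Event 1 (INT 0): INT 0 arrives: push (MAIN, PC=0), enter IRQ0 at PC=0 (depth now 1)
Event 2 (EXEC): [IRQ0] PC=0: INC 3 -> ACC=3
Event 3 (INT 0): INT 0 arrives: push (IRQ0, PC=1), enter IRQ0 at PC=0 (depth now 2)
Event 4 (EXEC): [IRQ0] PC=0: INC 3 -> ACC=6
Event 5 (EXEC): [IRQ0] PC=1: INC 4 -> ACC=10
Event 6 (EXEC): [IRQ0] PC=2: DEC 3 -> ACC=7
Event 7 (EXEC): [IRQ0] PC=3: IRET -> resume IRQ0 at PC=1 (depth now 1)
Event 8 (EXEC): [IRQ0] PC=1: INC 4 -> ACC=11
Event 9 (EXEC): [IRQ0] PC=2: DEC 3 -> ACC=8
Event 10 (EXEC): [IRQ0] PC=3: IRET -> resume MAIN at PC=0 (depth now 0)
Event 11 (EXEC): [MAIN] PC=0: INC 4 -> ACC=12
Event 12 (INT 0): INT 0 arrives: push (MAIN, PC=1), enter IRQ0 at PC=0 (depth now 1)
Event 13 (EXEC): [IRQ0] PC=0: INC 3 -> ACC=15
Event 14 (INT 0): INT 0 arrives: push (IRQ0, PC=1), enter IRQ0 at PC=0 (depth now 2)
Event 15 (EXEC): [IRQ0] PC=0: INC 3 -> ACC=18
Event 16 (EXEC): [IRQ0] PC=1: INC 4 -> ACC=22
Event 17 (EXEC): [IRQ0] PC=2: DEC 3 -> ACC=19
Event 18 (EXEC): [IRQ0] PC=3: IRET -> resume IRQ0 at PC=1 (depth now 1)
Event 19 (EXEC): [IRQ0] PC=1: INC 4 -> ACC=23
Event 20 (INT 0): INT 0 arrives: push (IRQ0, PC=2), enter IRQ0 at PC=0 (depth now 2)
Event 21 (EXEC): [IRQ0] PC=0: INC 3 -> ACC=26
Event 22 (EXEC): [IRQ0] PC=1: INC 4 -> ACC=30
Event 23 (EXEC): [IRQ0] PC=2: DEC 3 -> ACC=27
Event 24 (EXEC): [IRQ0] PC=3: IRET -> resume IRQ0 at PC=2 (depth now 1)
Event 25 (EXEC): [IRQ0] PC=2: DEC 3 -> ACC=24
Event 26 (EXEC): [IRQ0] PC=3: IRET -> resume MAIN at PC=1 (depth now 0)
Event 27 (EXEC): [MAIN] PC=1: INC 4 -> ACC=28
Event 28 (EXEC): [MAIN] PC=2: INC 3 -> ACC=31
Event 29 (EXEC): [MAIN] PC=3: INC 4 -> ACC=35
Event 30 (EXEC): [MAIN] PC=4: INC 2 -> ACC=37
Event 31 (EXEC): [MAIN] PC=5: NOP
Event 32 (EXEC): [MAIN] PC=6: NOP
Event 33 (EXEC): [MAIN] PC=7: HALT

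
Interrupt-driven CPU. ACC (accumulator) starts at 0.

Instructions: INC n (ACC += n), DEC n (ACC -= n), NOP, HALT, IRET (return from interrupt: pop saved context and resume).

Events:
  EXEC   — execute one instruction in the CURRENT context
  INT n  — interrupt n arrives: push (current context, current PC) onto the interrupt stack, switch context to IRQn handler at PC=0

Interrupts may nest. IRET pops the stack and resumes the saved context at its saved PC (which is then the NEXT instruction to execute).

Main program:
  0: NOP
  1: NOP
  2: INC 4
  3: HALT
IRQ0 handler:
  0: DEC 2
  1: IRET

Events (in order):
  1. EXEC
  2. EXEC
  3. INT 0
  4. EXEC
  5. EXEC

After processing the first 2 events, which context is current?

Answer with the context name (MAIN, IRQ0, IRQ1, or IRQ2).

Answer: MAIN

Derivation:
Event 1 (EXEC): [MAIN] PC=0: NOP
Event 2 (EXEC): [MAIN] PC=1: NOP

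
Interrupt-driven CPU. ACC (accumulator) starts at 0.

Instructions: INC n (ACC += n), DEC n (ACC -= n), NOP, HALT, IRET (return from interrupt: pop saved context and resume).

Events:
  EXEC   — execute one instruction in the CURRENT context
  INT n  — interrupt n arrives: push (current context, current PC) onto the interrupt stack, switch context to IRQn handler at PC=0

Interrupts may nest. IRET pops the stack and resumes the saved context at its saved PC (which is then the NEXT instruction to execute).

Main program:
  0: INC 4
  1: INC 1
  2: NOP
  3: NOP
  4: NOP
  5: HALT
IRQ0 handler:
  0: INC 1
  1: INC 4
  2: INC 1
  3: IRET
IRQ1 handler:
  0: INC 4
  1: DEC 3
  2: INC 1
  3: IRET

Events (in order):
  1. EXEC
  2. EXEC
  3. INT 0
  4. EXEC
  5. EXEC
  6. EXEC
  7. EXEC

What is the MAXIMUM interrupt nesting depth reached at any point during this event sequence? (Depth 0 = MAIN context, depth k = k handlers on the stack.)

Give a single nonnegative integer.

Answer: 1

Derivation:
Event 1 (EXEC): [MAIN] PC=0: INC 4 -> ACC=4 [depth=0]
Event 2 (EXEC): [MAIN] PC=1: INC 1 -> ACC=5 [depth=0]
Event 3 (INT 0): INT 0 arrives: push (MAIN, PC=2), enter IRQ0 at PC=0 (depth now 1) [depth=1]
Event 4 (EXEC): [IRQ0] PC=0: INC 1 -> ACC=6 [depth=1]
Event 5 (EXEC): [IRQ0] PC=1: INC 4 -> ACC=10 [depth=1]
Event 6 (EXEC): [IRQ0] PC=2: INC 1 -> ACC=11 [depth=1]
Event 7 (EXEC): [IRQ0] PC=3: IRET -> resume MAIN at PC=2 (depth now 0) [depth=0]
Max depth observed: 1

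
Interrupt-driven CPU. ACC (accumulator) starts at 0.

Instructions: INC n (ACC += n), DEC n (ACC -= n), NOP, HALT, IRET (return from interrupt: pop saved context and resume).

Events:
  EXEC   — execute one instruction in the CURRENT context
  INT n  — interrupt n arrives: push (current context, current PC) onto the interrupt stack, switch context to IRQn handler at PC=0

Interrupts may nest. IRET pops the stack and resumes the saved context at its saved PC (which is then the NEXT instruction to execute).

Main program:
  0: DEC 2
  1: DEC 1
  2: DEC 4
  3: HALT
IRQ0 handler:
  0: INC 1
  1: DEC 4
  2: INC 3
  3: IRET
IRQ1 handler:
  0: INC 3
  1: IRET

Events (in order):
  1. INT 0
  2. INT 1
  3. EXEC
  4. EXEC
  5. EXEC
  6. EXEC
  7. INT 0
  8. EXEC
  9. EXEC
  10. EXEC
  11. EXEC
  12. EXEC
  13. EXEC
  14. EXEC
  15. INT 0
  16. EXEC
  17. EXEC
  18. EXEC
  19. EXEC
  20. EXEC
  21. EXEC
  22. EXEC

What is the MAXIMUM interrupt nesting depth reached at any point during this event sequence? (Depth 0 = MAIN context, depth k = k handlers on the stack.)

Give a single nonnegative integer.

Answer: 2

Derivation:
Event 1 (INT 0): INT 0 arrives: push (MAIN, PC=0), enter IRQ0 at PC=0 (depth now 1) [depth=1]
Event 2 (INT 1): INT 1 arrives: push (IRQ0, PC=0), enter IRQ1 at PC=0 (depth now 2) [depth=2]
Event 3 (EXEC): [IRQ1] PC=0: INC 3 -> ACC=3 [depth=2]
Event 4 (EXEC): [IRQ1] PC=1: IRET -> resume IRQ0 at PC=0 (depth now 1) [depth=1]
Event 5 (EXEC): [IRQ0] PC=0: INC 1 -> ACC=4 [depth=1]
Event 6 (EXEC): [IRQ0] PC=1: DEC 4 -> ACC=0 [depth=1]
Event 7 (INT 0): INT 0 arrives: push (IRQ0, PC=2), enter IRQ0 at PC=0 (depth now 2) [depth=2]
Event 8 (EXEC): [IRQ0] PC=0: INC 1 -> ACC=1 [depth=2]
Event 9 (EXEC): [IRQ0] PC=1: DEC 4 -> ACC=-3 [depth=2]
Event 10 (EXEC): [IRQ0] PC=2: INC 3 -> ACC=0 [depth=2]
Event 11 (EXEC): [IRQ0] PC=3: IRET -> resume IRQ0 at PC=2 (depth now 1) [depth=1]
Event 12 (EXEC): [IRQ0] PC=2: INC 3 -> ACC=3 [depth=1]
Event 13 (EXEC): [IRQ0] PC=3: IRET -> resume MAIN at PC=0 (depth now 0) [depth=0]
Event 14 (EXEC): [MAIN] PC=0: DEC 2 -> ACC=1 [depth=0]
Event 15 (INT 0): INT 0 arrives: push (MAIN, PC=1), enter IRQ0 at PC=0 (depth now 1) [depth=1]
Event 16 (EXEC): [IRQ0] PC=0: INC 1 -> ACC=2 [depth=1]
Event 17 (EXEC): [IRQ0] PC=1: DEC 4 -> ACC=-2 [depth=1]
Event 18 (EXEC): [IRQ0] PC=2: INC 3 -> ACC=1 [depth=1]
Event 19 (EXEC): [IRQ0] PC=3: IRET -> resume MAIN at PC=1 (depth now 0) [depth=0]
Event 20 (EXEC): [MAIN] PC=1: DEC 1 -> ACC=0 [depth=0]
Event 21 (EXEC): [MAIN] PC=2: DEC 4 -> ACC=-4 [depth=0]
Event 22 (EXEC): [MAIN] PC=3: HALT [depth=0]
Max depth observed: 2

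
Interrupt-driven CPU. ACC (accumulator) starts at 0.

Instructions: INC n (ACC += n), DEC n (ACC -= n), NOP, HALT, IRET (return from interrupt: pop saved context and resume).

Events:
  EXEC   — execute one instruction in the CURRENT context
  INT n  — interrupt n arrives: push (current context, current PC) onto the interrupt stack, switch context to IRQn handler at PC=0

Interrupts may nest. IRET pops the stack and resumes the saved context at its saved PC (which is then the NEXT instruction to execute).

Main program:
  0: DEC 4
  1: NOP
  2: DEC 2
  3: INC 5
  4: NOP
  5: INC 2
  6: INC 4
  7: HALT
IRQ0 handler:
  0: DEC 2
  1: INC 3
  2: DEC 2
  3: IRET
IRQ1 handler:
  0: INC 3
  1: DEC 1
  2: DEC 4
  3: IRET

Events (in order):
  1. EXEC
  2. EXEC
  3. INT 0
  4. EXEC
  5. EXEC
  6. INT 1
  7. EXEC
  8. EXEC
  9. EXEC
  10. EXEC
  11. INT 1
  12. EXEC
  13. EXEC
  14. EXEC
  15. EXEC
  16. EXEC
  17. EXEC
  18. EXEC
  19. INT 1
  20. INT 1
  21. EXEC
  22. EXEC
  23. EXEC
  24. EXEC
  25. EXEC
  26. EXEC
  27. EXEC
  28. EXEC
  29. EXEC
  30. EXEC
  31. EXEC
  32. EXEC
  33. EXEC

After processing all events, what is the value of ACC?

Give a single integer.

Event 1 (EXEC): [MAIN] PC=0: DEC 4 -> ACC=-4
Event 2 (EXEC): [MAIN] PC=1: NOP
Event 3 (INT 0): INT 0 arrives: push (MAIN, PC=2), enter IRQ0 at PC=0 (depth now 1)
Event 4 (EXEC): [IRQ0] PC=0: DEC 2 -> ACC=-6
Event 5 (EXEC): [IRQ0] PC=1: INC 3 -> ACC=-3
Event 6 (INT 1): INT 1 arrives: push (IRQ0, PC=2), enter IRQ1 at PC=0 (depth now 2)
Event 7 (EXEC): [IRQ1] PC=0: INC 3 -> ACC=0
Event 8 (EXEC): [IRQ1] PC=1: DEC 1 -> ACC=-1
Event 9 (EXEC): [IRQ1] PC=2: DEC 4 -> ACC=-5
Event 10 (EXEC): [IRQ1] PC=3: IRET -> resume IRQ0 at PC=2 (depth now 1)
Event 11 (INT 1): INT 1 arrives: push (IRQ0, PC=2), enter IRQ1 at PC=0 (depth now 2)
Event 12 (EXEC): [IRQ1] PC=0: INC 3 -> ACC=-2
Event 13 (EXEC): [IRQ1] PC=1: DEC 1 -> ACC=-3
Event 14 (EXEC): [IRQ1] PC=2: DEC 4 -> ACC=-7
Event 15 (EXEC): [IRQ1] PC=3: IRET -> resume IRQ0 at PC=2 (depth now 1)
Event 16 (EXEC): [IRQ0] PC=2: DEC 2 -> ACC=-9
Event 17 (EXEC): [IRQ0] PC=3: IRET -> resume MAIN at PC=2 (depth now 0)
Event 18 (EXEC): [MAIN] PC=2: DEC 2 -> ACC=-11
Event 19 (INT 1): INT 1 arrives: push (MAIN, PC=3), enter IRQ1 at PC=0 (depth now 1)
Event 20 (INT 1): INT 1 arrives: push (IRQ1, PC=0), enter IRQ1 at PC=0 (depth now 2)
Event 21 (EXEC): [IRQ1] PC=0: INC 3 -> ACC=-8
Event 22 (EXEC): [IRQ1] PC=1: DEC 1 -> ACC=-9
Event 23 (EXEC): [IRQ1] PC=2: DEC 4 -> ACC=-13
Event 24 (EXEC): [IRQ1] PC=3: IRET -> resume IRQ1 at PC=0 (depth now 1)
Event 25 (EXEC): [IRQ1] PC=0: INC 3 -> ACC=-10
Event 26 (EXEC): [IRQ1] PC=1: DEC 1 -> ACC=-11
Event 27 (EXEC): [IRQ1] PC=2: DEC 4 -> ACC=-15
Event 28 (EXEC): [IRQ1] PC=3: IRET -> resume MAIN at PC=3 (depth now 0)
Event 29 (EXEC): [MAIN] PC=3: INC 5 -> ACC=-10
Event 30 (EXEC): [MAIN] PC=4: NOP
Event 31 (EXEC): [MAIN] PC=5: INC 2 -> ACC=-8
Event 32 (EXEC): [MAIN] PC=6: INC 4 -> ACC=-4
Event 33 (EXEC): [MAIN] PC=7: HALT

Answer: -4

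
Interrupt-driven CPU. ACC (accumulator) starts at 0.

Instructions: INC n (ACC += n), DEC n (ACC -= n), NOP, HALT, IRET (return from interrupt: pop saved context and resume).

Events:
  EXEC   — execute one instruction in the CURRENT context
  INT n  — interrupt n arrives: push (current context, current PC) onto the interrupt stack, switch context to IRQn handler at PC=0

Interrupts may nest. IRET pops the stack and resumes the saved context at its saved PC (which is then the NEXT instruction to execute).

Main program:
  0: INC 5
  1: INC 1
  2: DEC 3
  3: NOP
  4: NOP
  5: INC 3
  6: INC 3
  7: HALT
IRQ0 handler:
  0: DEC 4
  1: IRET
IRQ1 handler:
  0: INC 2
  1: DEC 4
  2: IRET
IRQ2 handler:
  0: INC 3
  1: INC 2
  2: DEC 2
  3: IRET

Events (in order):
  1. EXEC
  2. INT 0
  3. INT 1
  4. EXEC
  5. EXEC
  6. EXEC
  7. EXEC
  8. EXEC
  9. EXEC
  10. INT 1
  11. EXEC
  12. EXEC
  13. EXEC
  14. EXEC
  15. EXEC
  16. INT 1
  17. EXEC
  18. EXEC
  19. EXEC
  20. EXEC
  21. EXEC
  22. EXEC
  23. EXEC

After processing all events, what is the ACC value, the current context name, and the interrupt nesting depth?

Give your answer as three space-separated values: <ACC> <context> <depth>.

Event 1 (EXEC): [MAIN] PC=0: INC 5 -> ACC=5
Event 2 (INT 0): INT 0 arrives: push (MAIN, PC=1), enter IRQ0 at PC=0 (depth now 1)
Event 3 (INT 1): INT 1 arrives: push (IRQ0, PC=0), enter IRQ1 at PC=0 (depth now 2)
Event 4 (EXEC): [IRQ1] PC=0: INC 2 -> ACC=7
Event 5 (EXEC): [IRQ1] PC=1: DEC 4 -> ACC=3
Event 6 (EXEC): [IRQ1] PC=2: IRET -> resume IRQ0 at PC=0 (depth now 1)
Event 7 (EXEC): [IRQ0] PC=0: DEC 4 -> ACC=-1
Event 8 (EXEC): [IRQ0] PC=1: IRET -> resume MAIN at PC=1 (depth now 0)
Event 9 (EXEC): [MAIN] PC=1: INC 1 -> ACC=0
Event 10 (INT 1): INT 1 arrives: push (MAIN, PC=2), enter IRQ1 at PC=0 (depth now 1)
Event 11 (EXEC): [IRQ1] PC=0: INC 2 -> ACC=2
Event 12 (EXEC): [IRQ1] PC=1: DEC 4 -> ACC=-2
Event 13 (EXEC): [IRQ1] PC=2: IRET -> resume MAIN at PC=2 (depth now 0)
Event 14 (EXEC): [MAIN] PC=2: DEC 3 -> ACC=-5
Event 15 (EXEC): [MAIN] PC=3: NOP
Event 16 (INT 1): INT 1 arrives: push (MAIN, PC=4), enter IRQ1 at PC=0 (depth now 1)
Event 17 (EXEC): [IRQ1] PC=0: INC 2 -> ACC=-3
Event 18 (EXEC): [IRQ1] PC=1: DEC 4 -> ACC=-7
Event 19 (EXEC): [IRQ1] PC=2: IRET -> resume MAIN at PC=4 (depth now 0)
Event 20 (EXEC): [MAIN] PC=4: NOP
Event 21 (EXEC): [MAIN] PC=5: INC 3 -> ACC=-4
Event 22 (EXEC): [MAIN] PC=6: INC 3 -> ACC=-1
Event 23 (EXEC): [MAIN] PC=7: HALT

Answer: -1 MAIN 0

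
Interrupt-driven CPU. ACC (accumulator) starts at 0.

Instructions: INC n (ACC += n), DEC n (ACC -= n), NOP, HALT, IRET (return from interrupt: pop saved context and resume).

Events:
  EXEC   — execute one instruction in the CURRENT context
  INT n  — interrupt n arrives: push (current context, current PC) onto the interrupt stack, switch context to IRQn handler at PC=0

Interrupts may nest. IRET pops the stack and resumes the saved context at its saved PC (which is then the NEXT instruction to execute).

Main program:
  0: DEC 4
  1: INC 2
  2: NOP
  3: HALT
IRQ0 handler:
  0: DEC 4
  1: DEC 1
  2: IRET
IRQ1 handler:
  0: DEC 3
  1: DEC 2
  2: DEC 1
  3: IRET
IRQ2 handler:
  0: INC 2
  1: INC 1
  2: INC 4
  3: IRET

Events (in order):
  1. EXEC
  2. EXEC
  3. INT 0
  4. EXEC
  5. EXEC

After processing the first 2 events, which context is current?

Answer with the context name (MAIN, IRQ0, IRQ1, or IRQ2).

Event 1 (EXEC): [MAIN] PC=0: DEC 4 -> ACC=-4
Event 2 (EXEC): [MAIN] PC=1: INC 2 -> ACC=-2

Answer: MAIN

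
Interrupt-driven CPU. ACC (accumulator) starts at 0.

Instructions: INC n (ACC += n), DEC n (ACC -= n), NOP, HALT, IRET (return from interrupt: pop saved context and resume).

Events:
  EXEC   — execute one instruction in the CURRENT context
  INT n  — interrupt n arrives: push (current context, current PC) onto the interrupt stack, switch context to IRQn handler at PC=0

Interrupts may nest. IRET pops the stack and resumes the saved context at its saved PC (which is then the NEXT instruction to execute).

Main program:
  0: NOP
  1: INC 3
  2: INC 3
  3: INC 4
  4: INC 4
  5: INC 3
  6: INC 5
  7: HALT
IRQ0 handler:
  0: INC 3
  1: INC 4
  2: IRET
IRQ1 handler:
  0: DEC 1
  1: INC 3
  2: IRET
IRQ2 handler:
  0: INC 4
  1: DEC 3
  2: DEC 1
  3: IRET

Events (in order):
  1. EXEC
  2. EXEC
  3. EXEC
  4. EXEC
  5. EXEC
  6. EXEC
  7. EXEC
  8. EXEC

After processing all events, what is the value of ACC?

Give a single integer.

Answer: 22

Derivation:
Event 1 (EXEC): [MAIN] PC=0: NOP
Event 2 (EXEC): [MAIN] PC=1: INC 3 -> ACC=3
Event 3 (EXEC): [MAIN] PC=2: INC 3 -> ACC=6
Event 4 (EXEC): [MAIN] PC=3: INC 4 -> ACC=10
Event 5 (EXEC): [MAIN] PC=4: INC 4 -> ACC=14
Event 6 (EXEC): [MAIN] PC=5: INC 3 -> ACC=17
Event 7 (EXEC): [MAIN] PC=6: INC 5 -> ACC=22
Event 8 (EXEC): [MAIN] PC=7: HALT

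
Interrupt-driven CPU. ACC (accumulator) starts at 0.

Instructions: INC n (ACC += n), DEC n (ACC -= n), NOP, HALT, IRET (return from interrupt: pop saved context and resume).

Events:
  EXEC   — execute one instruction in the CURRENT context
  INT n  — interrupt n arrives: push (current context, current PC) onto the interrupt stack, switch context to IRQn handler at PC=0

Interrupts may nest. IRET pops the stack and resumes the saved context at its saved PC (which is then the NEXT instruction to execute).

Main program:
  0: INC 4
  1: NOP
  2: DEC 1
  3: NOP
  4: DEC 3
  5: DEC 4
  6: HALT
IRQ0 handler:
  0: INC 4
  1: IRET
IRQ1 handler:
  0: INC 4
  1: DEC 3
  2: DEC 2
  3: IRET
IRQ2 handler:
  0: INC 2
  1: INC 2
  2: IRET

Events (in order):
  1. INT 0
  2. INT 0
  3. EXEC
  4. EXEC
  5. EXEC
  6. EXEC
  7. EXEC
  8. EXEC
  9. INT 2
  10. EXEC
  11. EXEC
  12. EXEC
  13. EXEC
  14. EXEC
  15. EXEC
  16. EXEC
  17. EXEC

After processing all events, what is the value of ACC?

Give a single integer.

Event 1 (INT 0): INT 0 arrives: push (MAIN, PC=0), enter IRQ0 at PC=0 (depth now 1)
Event 2 (INT 0): INT 0 arrives: push (IRQ0, PC=0), enter IRQ0 at PC=0 (depth now 2)
Event 3 (EXEC): [IRQ0] PC=0: INC 4 -> ACC=4
Event 4 (EXEC): [IRQ0] PC=1: IRET -> resume IRQ0 at PC=0 (depth now 1)
Event 5 (EXEC): [IRQ0] PC=0: INC 4 -> ACC=8
Event 6 (EXEC): [IRQ0] PC=1: IRET -> resume MAIN at PC=0 (depth now 0)
Event 7 (EXEC): [MAIN] PC=0: INC 4 -> ACC=12
Event 8 (EXEC): [MAIN] PC=1: NOP
Event 9 (INT 2): INT 2 arrives: push (MAIN, PC=2), enter IRQ2 at PC=0 (depth now 1)
Event 10 (EXEC): [IRQ2] PC=0: INC 2 -> ACC=14
Event 11 (EXEC): [IRQ2] PC=1: INC 2 -> ACC=16
Event 12 (EXEC): [IRQ2] PC=2: IRET -> resume MAIN at PC=2 (depth now 0)
Event 13 (EXEC): [MAIN] PC=2: DEC 1 -> ACC=15
Event 14 (EXEC): [MAIN] PC=3: NOP
Event 15 (EXEC): [MAIN] PC=4: DEC 3 -> ACC=12
Event 16 (EXEC): [MAIN] PC=5: DEC 4 -> ACC=8
Event 17 (EXEC): [MAIN] PC=6: HALT

Answer: 8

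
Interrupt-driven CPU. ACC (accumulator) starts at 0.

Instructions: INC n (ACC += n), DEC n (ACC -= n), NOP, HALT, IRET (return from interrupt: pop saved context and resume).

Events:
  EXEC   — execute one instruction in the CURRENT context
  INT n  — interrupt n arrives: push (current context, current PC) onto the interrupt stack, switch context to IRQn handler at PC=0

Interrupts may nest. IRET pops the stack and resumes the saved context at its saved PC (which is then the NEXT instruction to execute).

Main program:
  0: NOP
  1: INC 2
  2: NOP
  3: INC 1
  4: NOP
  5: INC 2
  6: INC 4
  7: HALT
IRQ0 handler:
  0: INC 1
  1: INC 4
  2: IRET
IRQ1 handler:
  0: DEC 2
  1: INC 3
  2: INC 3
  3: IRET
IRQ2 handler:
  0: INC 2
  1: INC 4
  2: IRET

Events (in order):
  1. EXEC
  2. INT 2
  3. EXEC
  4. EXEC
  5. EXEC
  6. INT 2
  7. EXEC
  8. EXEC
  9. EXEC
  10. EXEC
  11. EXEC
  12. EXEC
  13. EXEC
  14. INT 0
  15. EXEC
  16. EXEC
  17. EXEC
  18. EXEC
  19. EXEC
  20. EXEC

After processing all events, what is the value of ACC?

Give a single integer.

Answer: 26

Derivation:
Event 1 (EXEC): [MAIN] PC=0: NOP
Event 2 (INT 2): INT 2 arrives: push (MAIN, PC=1), enter IRQ2 at PC=0 (depth now 1)
Event 3 (EXEC): [IRQ2] PC=0: INC 2 -> ACC=2
Event 4 (EXEC): [IRQ2] PC=1: INC 4 -> ACC=6
Event 5 (EXEC): [IRQ2] PC=2: IRET -> resume MAIN at PC=1 (depth now 0)
Event 6 (INT 2): INT 2 arrives: push (MAIN, PC=1), enter IRQ2 at PC=0 (depth now 1)
Event 7 (EXEC): [IRQ2] PC=0: INC 2 -> ACC=8
Event 8 (EXEC): [IRQ2] PC=1: INC 4 -> ACC=12
Event 9 (EXEC): [IRQ2] PC=2: IRET -> resume MAIN at PC=1 (depth now 0)
Event 10 (EXEC): [MAIN] PC=1: INC 2 -> ACC=14
Event 11 (EXEC): [MAIN] PC=2: NOP
Event 12 (EXEC): [MAIN] PC=3: INC 1 -> ACC=15
Event 13 (EXEC): [MAIN] PC=4: NOP
Event 14 (INT 0): INT 0 arrives: push (MAIN, PC=5), enter IRQ0 at PC=0 (depth now 1)
Event 15 (EXEC): [IRQ0] PC=0: INC 1 -> ACC=16
Event 16 (EXEC): [IRQ0] PC=1: INC 4 -> ACC=20
Event 17 (EXEC): [IRQ0] PC=2: IRET -> resume MAIN at PC=5 (depth now 0)
Event 18 (EXEC): [MAIN] PC=5: INC 2 -> ACC=22
Event 19 (EXEC): [MAIN] PC=6: INC 4 -> ACC=26
Event 20 (EXEC): [MAIN] PC=7: HALT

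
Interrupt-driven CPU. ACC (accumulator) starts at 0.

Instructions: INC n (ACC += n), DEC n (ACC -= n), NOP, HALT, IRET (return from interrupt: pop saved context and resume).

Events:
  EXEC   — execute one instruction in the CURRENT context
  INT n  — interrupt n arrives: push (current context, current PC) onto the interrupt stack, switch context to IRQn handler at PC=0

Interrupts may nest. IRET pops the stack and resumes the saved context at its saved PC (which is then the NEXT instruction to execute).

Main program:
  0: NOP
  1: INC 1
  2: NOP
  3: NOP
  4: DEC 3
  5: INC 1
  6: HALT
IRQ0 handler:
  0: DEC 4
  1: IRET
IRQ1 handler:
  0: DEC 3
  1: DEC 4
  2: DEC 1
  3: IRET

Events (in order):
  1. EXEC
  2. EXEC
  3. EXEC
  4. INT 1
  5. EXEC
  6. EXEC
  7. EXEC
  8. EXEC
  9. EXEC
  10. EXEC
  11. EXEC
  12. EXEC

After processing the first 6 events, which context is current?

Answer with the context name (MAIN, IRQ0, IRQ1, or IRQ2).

Event 1 (EXEC): [MAIN] PC=0: NOP
Event 2 (EXEC): [MAIN] PC=1: INC 1 -> ACC=1
Event 3 (EXEC): [MAIN] PC=2: NOP
Event 4 (INT 1): INT 1 arrives: push (MAIN, PC=3), enter IRQ1 at PC=0 (depth now 1)
Event 5 (EXEC): [IRQ1] PC=0: DEC 3 -> ACC=-2
Event 6 (EXEC): [IRQ1] PC=1: DEC 4 -> ACC=-6

Answer: IRQ1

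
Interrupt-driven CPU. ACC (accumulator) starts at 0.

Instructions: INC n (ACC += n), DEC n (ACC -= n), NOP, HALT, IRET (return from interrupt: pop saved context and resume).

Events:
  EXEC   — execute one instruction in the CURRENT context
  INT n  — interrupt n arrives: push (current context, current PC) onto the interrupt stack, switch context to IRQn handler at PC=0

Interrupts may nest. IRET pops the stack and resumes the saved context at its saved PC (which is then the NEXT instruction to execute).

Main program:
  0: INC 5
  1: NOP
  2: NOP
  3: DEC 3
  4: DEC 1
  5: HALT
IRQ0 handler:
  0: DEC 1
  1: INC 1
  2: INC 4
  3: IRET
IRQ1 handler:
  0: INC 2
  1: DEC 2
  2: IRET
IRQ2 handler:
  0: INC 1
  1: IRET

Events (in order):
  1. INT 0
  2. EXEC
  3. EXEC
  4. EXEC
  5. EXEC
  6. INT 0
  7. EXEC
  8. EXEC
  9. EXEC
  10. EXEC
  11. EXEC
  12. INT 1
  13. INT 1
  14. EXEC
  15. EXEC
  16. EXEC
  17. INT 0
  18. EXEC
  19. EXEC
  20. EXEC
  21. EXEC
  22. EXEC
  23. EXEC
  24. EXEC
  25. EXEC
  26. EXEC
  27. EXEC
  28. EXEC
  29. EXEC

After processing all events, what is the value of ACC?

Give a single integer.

Answer: 13

Derivation:
Event 1 (INT 0): INT 0 arrives: push (MAIN, PC=0), enter IRQ0 at PC=0 (depth now 1)
Event 2 (EXEC): [IRQ0] PC=0: DEC 1 -> ACC=-1
Event 3 (EXEC): [IRQ0] PC=1: INC 1 -> ACC=0
Event 4 (EXEC): [IRQ0] PC=2: INC 4 -> ACC=4
Event 5 (EXEC): [IRQ0] PC=3: IRET -> resume MAIN at PC=0 (depth now 0)
Event 6 (INT 0): INT 0 arrives: push (MAIN, PC=0), enter IRQ0 at PC=0 (depth now 1)
Event 7 (EXEC): [IRQ0] PC=0: DEC 1 -> ACC=3
Event 8 (EXEC): [IRQ0] PC=1: INC 1 -> ACC=4
Event 9 (EXEC): [IRQ0] PC=2: INC 4 -> ACC=8
Event 10 (EXEC): [IRQ0] PC=3: IRET -> resume MAIN at PC=0 (depth now 0)
Event 11 (EXEC): [MAIN] PC=0: INC 5 -> ACC=13
Event 12 (INT 1): INT 1 arrives: push (MAIN, PC=1), enter IRQ1 at PC=0 (depth now 1)
Event 13 (INT 1): INT 1 arrives: push (IRQ1, PC=0), enter IRQ1 at PC=0 (depth now 2)
Event 14 (EXEC): [IRQ1] PC=0: INC 2 -> ACC=15
Event 15 (EXEC): [IRQ1] PC=1: DEC 2 -> ACC=13
Event 16 (EXEC): [IRQ1] PC=2: IRET -> resume IRQ1 at PC=0 (depth now 1)
Event 17 (INT 0): INT 0 arrives: push (IRQ1, PC=0), enter IRQ0 at PC=0 (depth now 2)
Event 18 (EXEC): [IRQ0] PC=0: DEC 1 -> ACC=12
Event 19 (EXEC): [IRQ0] PC=1: INC 1 -> ACC=13
Event 20 (EXEC): [IRQ0] PC=2: INC 4 -> ACC=17
Event 21 (EXEC): [IRQ0] PC=3: IRET -> resume IRQ1 at PC=0 (depth now 1)
Event 22 (EXEC): [IRQ1] PC=0: INC 2 -> ACC=19
Event 23 (EXEC): [IRQ1] PC=1: DEC 2 -> ACC=17
Event 24 (EXEC): [IRQ1] PC=2: IRET -> resume MAIN at PC=1 (depth now 0)
Event 25 (EXEC): [MAIN] PC=1: NOP
Event 26 (EXEC): [MAIN] PC=2: NOP
Event 27 (EXEC): [MAIN] PC=3: DEC 3 -> ACC=14
Event 28 (EXEC): [MAIN] PC=4: DEC 1 -> ACC=13
Event 29 (EXEC): [MAIN] PC=5: HALT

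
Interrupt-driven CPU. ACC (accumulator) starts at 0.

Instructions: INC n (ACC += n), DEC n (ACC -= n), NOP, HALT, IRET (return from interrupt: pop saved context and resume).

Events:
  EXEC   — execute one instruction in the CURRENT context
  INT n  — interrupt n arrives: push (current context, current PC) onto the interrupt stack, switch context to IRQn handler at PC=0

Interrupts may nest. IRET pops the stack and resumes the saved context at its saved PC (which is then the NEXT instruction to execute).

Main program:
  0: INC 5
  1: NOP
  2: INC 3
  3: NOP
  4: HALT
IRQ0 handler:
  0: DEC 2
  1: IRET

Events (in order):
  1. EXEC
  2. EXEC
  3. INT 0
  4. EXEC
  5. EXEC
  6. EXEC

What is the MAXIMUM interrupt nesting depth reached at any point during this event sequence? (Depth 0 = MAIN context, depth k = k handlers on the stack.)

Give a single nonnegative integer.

Answer: 1

Derivation:
Event 1 (EXEC): [MAIN] PC=0: INC 5 -> ACC=5 [depth=0]
Event 2 (EXEC): [MAIN] PC=1: NOP [depth=0]
Event 3 (INT 0): INT 0 arrives: push (MAIN, PC=2), enter IRQ0 at PC=0 (depth now 1) [depth=1]
Event 4 (EXEC): [IRQ0] PC=0: DEC 2 -> ACC=3 [depth=1]
Event 5 (EXEC): [IRQ0] PC=1: IRET -> resume MAIN at PC=2 (depth now 0) [depth=0]
Event 6 (EXEC): [MAIN] PC=2: INC 3 -> ACC=6 [depth=0]
Max depth observed: 1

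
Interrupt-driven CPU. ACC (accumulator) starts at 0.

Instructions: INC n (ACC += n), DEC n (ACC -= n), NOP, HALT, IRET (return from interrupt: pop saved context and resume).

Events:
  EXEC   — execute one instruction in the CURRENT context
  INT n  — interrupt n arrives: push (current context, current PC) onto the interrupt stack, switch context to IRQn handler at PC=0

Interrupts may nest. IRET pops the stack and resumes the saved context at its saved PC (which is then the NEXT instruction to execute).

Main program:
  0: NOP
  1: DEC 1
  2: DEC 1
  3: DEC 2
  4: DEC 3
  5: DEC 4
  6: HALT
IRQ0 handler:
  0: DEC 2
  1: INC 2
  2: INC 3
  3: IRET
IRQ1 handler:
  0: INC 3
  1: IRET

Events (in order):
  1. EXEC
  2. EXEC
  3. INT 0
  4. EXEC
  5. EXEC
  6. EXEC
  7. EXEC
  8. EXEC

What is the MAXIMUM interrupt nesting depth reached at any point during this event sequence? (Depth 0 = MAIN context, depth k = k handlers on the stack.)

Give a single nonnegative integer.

Answer: 1

Derivation:
Event 1 (EXEC): [MAIN] PC=0: NOP [depth=0]
Event 2 (EXEC): [MAIN] PC=1: DEC 1 -> ACC=-1 [depth=0]
Event 3 (INT 0): INT 0 arrives: push (MAIN, PC=2), enter IRQ0 at PC=0 (depth now 1) [depth=1]
Event 4 (EXEC): [IRQ0] PC=0: DEC 2 -> ACC=-3 [depth=1]
Event 5 (EXEC): [IRQ0] PC=1: INC 2 -> ACC=-1 [depth=1]
Event 6 (EXEC): [IRQ0] PC=2: INC 3 -> ACC=2 [depth=1]
Event 7 (EXEC): [IRQ0] PC=3: IRET -> resume MAIN at PC=2 (depth now 0) [depth=0]
Event 8 (EXEC): [MAIN] PC=2: DEC 1 -> ACC=1 [depth=0]
Max depth observed: 1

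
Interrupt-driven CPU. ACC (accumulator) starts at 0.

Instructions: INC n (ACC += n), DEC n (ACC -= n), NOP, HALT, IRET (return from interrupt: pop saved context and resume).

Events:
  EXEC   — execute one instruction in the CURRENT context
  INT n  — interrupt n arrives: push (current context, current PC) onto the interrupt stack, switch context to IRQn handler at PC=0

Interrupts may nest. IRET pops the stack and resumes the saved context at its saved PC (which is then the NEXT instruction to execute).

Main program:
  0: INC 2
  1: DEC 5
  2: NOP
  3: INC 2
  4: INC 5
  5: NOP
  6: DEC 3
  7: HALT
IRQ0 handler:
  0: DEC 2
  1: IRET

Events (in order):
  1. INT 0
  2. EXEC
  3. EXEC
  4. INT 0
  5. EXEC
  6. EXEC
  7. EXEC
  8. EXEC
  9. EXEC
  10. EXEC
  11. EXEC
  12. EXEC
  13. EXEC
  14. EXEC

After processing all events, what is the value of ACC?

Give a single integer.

Event 1 (INT 0): INT 0 arrives: push (MAIN, PC=0), enter IRQ0 at PC=0 (depth now 1)
Event 2 (EXEC): [IRQ0] PC=0: DEC 2 -> ACC=-2
Event 3 (EXEC): [IRQ0] PC=1: IRET -> resume MAIN at PC=0 (depth now 0)
Event 4 (INT 0): INT 0 arrives: push (MAIN, PC=0), enter IRQ0 at PC=0 (depth now 1)
Event 5 (EXEC): [IRQ0] PC=0: DEC 2 -> ACC=-4
Event 6 (EXEC): [IRQ0] PC=1: IRET -> resume MAIN at PC=0 (depth now 0)
Event 7 (EXEC): [MAIN] PC=0: INC 2 -> ACC=-2
Event 8 (EXEC): [MAIN] PC=1: DEC 5 -> ACC=-7
Event 9 (EXEC): [MAIN] PC=2: NOP
Event 10 (EXEC): [MAIN] PC=3: INC 2 -> ACC=-5
Event 11 (EXEC): [MAIN] PC=4: INC 5 -> ACC=0
Event 12 (EXEC): [MAIN] PC=5: NOP
Event 13 (EXEC): [MAIN] PC=6: DEC 3 -> ACC=-3
Event 14 (EXEC): [MAIN] PC=7: HALT

Answer: -3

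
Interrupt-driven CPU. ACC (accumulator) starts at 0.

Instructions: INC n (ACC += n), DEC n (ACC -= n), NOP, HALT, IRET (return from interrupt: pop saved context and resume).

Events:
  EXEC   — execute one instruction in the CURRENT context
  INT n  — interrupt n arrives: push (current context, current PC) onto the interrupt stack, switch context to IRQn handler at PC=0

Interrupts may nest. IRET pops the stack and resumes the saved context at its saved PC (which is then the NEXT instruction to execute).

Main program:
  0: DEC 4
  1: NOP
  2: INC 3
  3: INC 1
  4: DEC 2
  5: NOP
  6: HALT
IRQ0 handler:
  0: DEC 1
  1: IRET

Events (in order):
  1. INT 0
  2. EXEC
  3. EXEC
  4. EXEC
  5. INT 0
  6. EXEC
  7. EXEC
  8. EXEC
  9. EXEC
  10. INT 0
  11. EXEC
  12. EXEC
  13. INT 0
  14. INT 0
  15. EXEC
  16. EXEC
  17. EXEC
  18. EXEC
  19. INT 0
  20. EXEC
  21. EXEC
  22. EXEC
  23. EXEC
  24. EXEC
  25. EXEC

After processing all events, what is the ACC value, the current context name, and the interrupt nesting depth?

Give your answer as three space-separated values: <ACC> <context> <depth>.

Event 1 (INT 0): INT 0 arrives: push (MAIN, PC=0), enter IRQ0 at PC=0 (depth now 1)
Event 2 (EXEC): [IRQ0] PC=0: DEC 1 -> ACC=-1
Event 3 (EXEC): [IRQ0] PC=1: IRET -> resume MAIN at PC=0 (depth now 0)
Event 4 (EXEC): [MAIN] PC=0: DEC 4 -> ACC=-5
Event 5 (INT 0): INT 0 arrives: push (MAIN, PC=1), enter IRQ0 at PC=0 (depth now 1)
Event 6 (EXEC): [IRQ0] PC=0: DEC 1 -> ACC=-6
Event 7 (EXEC): [IRQ0] PC=1: IRET -> resume MAIN at PC=1 (depth now 0)
Event 8 (EXEC): [MAIN] PC=1: NOP
Event 9 (EXEC): [MAIN] PC=2: INC 3 -> ACC=-3
Event 10 (INT 0): INT 0 arrives: push (MAIN, PC=3), enter IRQ0 at PC=0 (depth now 1)
Event 11 (EXEC): [IRQ0] PC=0: DEC 1 -> ACC=-4
Event 12 (EXEC): [IRQ0] PC=1: IRET -> resume MAIN at PC=3 (depth now 0)
Event 13 (INT 0): INT 0 arrives: push (MAIN, PC=3), enter IRQ0 at PC=0 (depth now 1)
Event 14 (INT 0): INT 0 arrives: push (IRQ0, PC=0), enter IRQ0 at PC=0 (depth now 2)
Event 15 (EXEC): [IRQ0] PC=0: DEC 1 -> ACC=-5
Event 16 (EXEC): [IRQ0] PC=1: IRET -> resume IRQ0 at PC=0 (depth now 1)
Event 17 (EXEC): [IRQ0] PC=0: DEC 1 -> ACC=-6
Event 18 (EXEC): [IRQ0] PC=1: IRET -> resume MAIN at PC=3 (depth now 0)
Event 19 (INT 0): INT 0 arrives: push (MAIN, PC=3), enter IRQ0 at PC=0 (depth now 1)
Event 20 (EXEC): [IRQ0] PC=0: DEC 1 -> ACC=-7
Event 21 (EXEC): [IRQ0] PC=1: IRET -> resume MAIN at PC=3 (depth now 0)
Event 22 (EXEC): [MAIN] PC=3: INC 1 -> ACC=-6
Event 23 (EXEC): [MAIN] PC=4: DEC 2 -> ACC=-8
Event 24 (EXEC): [MAIN] PC=5: NOP
Event 25 (EXEC): [MAIN] PC=6: HALT

Answer: -8 MAIN 0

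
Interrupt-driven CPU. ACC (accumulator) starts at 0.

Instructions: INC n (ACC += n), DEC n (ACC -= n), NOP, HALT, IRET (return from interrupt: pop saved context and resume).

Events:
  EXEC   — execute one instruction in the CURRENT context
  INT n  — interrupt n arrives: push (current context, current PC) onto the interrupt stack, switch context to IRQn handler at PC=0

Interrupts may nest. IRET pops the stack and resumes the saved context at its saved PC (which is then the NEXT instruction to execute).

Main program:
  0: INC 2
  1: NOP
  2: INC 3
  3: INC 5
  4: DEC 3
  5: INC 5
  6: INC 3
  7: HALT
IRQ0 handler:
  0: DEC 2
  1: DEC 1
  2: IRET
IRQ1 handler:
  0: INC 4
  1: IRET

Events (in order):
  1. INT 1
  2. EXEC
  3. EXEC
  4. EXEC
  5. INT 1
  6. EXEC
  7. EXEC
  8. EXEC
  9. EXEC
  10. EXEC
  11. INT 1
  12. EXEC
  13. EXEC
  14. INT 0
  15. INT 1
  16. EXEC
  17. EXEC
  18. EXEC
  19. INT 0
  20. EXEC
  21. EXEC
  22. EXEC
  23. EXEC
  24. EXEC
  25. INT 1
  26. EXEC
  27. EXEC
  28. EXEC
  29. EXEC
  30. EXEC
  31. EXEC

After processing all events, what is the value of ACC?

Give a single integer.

Answer: 29

Derivation:
Event 1 (INT 1): INT 1 arrives: push (MAIN, PC=0), enter IRQ1 at PC=0 (depth now 1)
Event 2 (EXEC): [IRQ1] PC=0: INC 4 -> ACC=4
Event 3 (EXEC): [IRQ1] PC=1: IRET -> resume MAIN at PC=0 (depth now 0)
Event 4 (EXEC): [MAIN] PC=0: INC 2 -> ACC=6
Event 5 (INT 1): INT 1 arrives: push (MAIN, PC=1), enter IRQ1 at PC=0 (depth now 1)
Event 6 (EXEC): [IRQ1] PC=0: INC 4 -> ACC=10
Event 7 (EXEC): [IRQ1] PC=1: IRET -> resume MAIN at PC=1 (depth now 0)
Event 8 (EXEC): [MAIN] PC=1: NOP
Event 9 (EXEC): [MAIN] PC=2: INC 3 -> ACC=13
Event 10 (EXEC): [MAIN] PC=3: INC 5 -> ACC=18
Event 11 (INT 1): INT 1 arrives: push (MAIN, PC=4), enter IRQ1 at PC=0 (depth now 1)
Event 12 (EXEC): [IRQ1] PC=0: INC 4 -> ACC=22
Event 13 (EXEC): [IRQ1] PC=1: IRET -> resume MAIN at PC=4 (depth now 0)
Event 14 (INT 0): INT 0 arrives: push (MAIN, PC=4), enter IRQ0 at PC=0 (depth now 1)
Event 15 (INT 1): INT 1 arrives: push (IRQ0, PC=0), enter IRQ1 at PC=0 (depth now 2)
Event 16 (EXEC): [IRQ1] PC=0: INC 4 -> ACC=26
Event 17 (EXEC): [IRQ1] PC=1: IRET -> resume IRQ0 at PC=0 (depth now 1)
Event 18 (EXEC): [IRQ0] PC=0: DEC 2 -> ACC=24
Event 19 (INT 0): INT 0 arrives: push (IRQ0, PC=1), enter IRQ0 at PC=0 (depth now 2)
Event 20 (EXEC): [IRQ0] PC=0: DEC 2 -> ACC=22
Event 21 (EXEC): [IRQ0] PC=1: DEC 1 -> ACC=21
Event 22 (EXEC): [IRQ0] PC=2: IRET -> resume IRQ0 at PC=1 (depth now 1)
Event 23 (EXEC): [IRQ0] PC=1: DEC 1 -> ACC=20
Event 24 (EXEC): [IRQ0] PC=2: IRET -> resume MAIN at PC=4 (depth now 0)
Event 25 (INT 1): INT 1 arrives: push (MAIN, PC=4), enter IRQ1 at PC=0 (depth now 1)
Event 26 (EXEC): [IRQ1] PC=0: INC 4 -> ACC=24
Event 27 (EXEC): [IRQ1] PC=1: IRET -> resume MAIN at PC=4 (depth now 0)
Event 28 (EXEC): [MAIN] PC=4: DEC 3 -> ACC=21
Event 29 (EXEC): [MAIN] PC=5: INC 5 -> ACC=26
Event 30 (EXEC): [MAIN] PC=6: INC 3 -> ACC=29
Event 31 (EXEC): [MAIN] PC=7: HALT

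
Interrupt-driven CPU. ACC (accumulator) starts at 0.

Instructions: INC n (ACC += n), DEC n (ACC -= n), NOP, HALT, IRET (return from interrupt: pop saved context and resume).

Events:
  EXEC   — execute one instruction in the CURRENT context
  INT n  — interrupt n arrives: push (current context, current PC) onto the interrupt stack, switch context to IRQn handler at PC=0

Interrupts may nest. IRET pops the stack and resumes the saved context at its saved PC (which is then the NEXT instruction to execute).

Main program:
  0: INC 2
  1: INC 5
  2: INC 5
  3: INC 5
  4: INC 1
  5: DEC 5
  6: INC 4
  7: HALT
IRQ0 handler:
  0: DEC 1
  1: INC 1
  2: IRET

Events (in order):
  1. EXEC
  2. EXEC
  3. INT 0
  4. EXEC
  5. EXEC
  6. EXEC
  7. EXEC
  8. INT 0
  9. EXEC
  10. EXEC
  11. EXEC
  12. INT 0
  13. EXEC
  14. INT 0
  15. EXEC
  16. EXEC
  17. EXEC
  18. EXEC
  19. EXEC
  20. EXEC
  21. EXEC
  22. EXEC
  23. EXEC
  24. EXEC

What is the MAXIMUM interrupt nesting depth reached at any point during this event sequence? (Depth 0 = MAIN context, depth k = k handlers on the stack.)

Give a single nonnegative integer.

Event 1 (EXEC): [MAIN] PC=0: INC 2 -> ACC=2 [depth=0]
Event 2 (EXEC): [MAIN] PC=1: INC 5 -> ACC=7 [depth=0]
Event 3 (INT 0): INT 0 arrives: push (MAIN, PC=2), enter IRQ0 at PC=0 (depth now 1) [depth=1]
Event 4 (EXEC): [IRQ0] PC=0: DEC 1 -> ACC=6 [depth=1]
Event 5 (EXEC): [IRQ0] PC=1: INC 1 -> ACC=7 [depth=1]
Event 6 (EXEC): [IRQ0] PC=2: IRET -> resume MAIN at PC=2 (depth now 0) [depth=0]
Event 7 (EXEC): [MAIN] PC=2: INC 5 -> ACC=12 [depth=0]
Event 8 (INT 0): INT 0 arrives: push (MAIN, PC=3), enter IRQ0 at PC=0 (depth now 1) [depth=1]
Event 9 (EXEC): [IRQ0] PC=0: DEC 1 -> ACC=11 [depth=1]
Event 10 (EXEC): [IRQ0] PC=1: INC 1 -> ACC=12 [depth=1]
Event 11 (EXEC): [IRQ0] PC=2: IRET -> resume MAIN at PC=3 (depth now 0) [depth=0]
Event 12 (INT 0): INT 0 arrives: push (MAIN, PC=3), enter IRQ0 at PC=0 (depth now 1) [depth=1]
Event 13 (EXEC): [IRQ0] PC=0: DEC 1 -> ACC=11 [depth=1]
Event 14 (INT 0): INT 0 arrives: push (IRQ0, PC=1), enter IRQ0 at PC=0 (depth now 2) [depth=2]
Event 15 (EXEC): [IRQ0] PC=0: DEC 1 -> ACC=10 [depth=2]
Event 16 (EXEC): [IRQ0] PC=1: INC 1 -> ACC=11 [depth=2]
Event 17 (EXEC): [IRQ0] PC=2: IRET -> resume IRQ0 at PC=1 (depth now 1) [depth=1]
Event 18 (EXEC): [IRQ0] PC=1: INC 1 -> ACC=12 [depth=1]
Event 19 (EXEC): [IRQ0] PC=2: IRET -> resume MAIN at PC=3 (depth now 0) [depth=0]
Event 20 (EXEC): [MAIN] PC=3: INC 5 -> ACC=17 [depth=0]
Event 21 (EXEC): [MAIN] PC=4: INC 1 -> ACC=18 [depth=0]
Event 22 (EXEC): [MAIN] PC=5: DEC 5 -> ACC=13 [depth=0]
Event 23 (EXEC): [MAIN] PC=6: INC 4 -> ACC=17 [depth=0]
Event 24 (EXEC): [MAIN] PC=7: HALT [depth=0]
Max depth observed: 2

Answer: 2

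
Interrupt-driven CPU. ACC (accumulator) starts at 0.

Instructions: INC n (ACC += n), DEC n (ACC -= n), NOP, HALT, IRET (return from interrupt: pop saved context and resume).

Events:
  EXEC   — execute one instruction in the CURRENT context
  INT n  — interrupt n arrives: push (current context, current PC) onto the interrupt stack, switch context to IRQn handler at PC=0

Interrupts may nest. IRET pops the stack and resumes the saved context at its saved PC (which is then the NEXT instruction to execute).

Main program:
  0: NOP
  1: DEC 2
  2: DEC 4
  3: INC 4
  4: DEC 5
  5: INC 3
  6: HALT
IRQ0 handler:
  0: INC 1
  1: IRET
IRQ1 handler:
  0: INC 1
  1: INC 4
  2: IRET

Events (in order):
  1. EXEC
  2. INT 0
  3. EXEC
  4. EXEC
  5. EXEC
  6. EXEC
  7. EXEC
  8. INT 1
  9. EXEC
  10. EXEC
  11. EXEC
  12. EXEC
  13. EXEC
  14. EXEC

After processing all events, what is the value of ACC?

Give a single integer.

Answer: 2

Derivation:
Event 1 (EXEC): [MAIN] PC=0: NOP
Event 2 (INT 0): INT 0 arrives: push (MAIN, PC=1), enter IRQ0 at PC=0 (depth now 1)
Event 3 (EXEC): [IRQ0] PC=0: INC 1 -> ACC=1
Event 4 (EXEC): [IRQ0] PC=1: IRET -> resume MAIN at PC=1 (depth now 0)
Event 5 (EXEC): [MAIN] PC=1: DEC 2 -> ACC=-1
Event 6 (EXEC): [MAIN] PC=2: DEC 4 -> ACC=-5
Event 7 (EXEC): [MAIN] PC=3: INC 4 -> ACC=-1
Event 8 (INT 1): INT 1 arrives: push (MAIN, PC=4), enter IRQ1 at PC=0 (depth now 1)
Event 9 (EXEC): [IRQ1] PC=0: INC 1 -> ACC=0
Event 10 (EXEC): [IRQ1] PC=1: INC 4 -> ACC=4
Event 11 (EXEC): [IRQ1] PC=2: IRET -> resume MAIN at PC=4 (depth now 0)
Event 12 (EXEC): [MAIN] PC=4: DEC 5 -> ACC=-1
Event 13 (EXEC): [MAIN] PC=5: INC 3 -> ACC=2
Event 14 (EXEC): [MAIN] PC=6: HALT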